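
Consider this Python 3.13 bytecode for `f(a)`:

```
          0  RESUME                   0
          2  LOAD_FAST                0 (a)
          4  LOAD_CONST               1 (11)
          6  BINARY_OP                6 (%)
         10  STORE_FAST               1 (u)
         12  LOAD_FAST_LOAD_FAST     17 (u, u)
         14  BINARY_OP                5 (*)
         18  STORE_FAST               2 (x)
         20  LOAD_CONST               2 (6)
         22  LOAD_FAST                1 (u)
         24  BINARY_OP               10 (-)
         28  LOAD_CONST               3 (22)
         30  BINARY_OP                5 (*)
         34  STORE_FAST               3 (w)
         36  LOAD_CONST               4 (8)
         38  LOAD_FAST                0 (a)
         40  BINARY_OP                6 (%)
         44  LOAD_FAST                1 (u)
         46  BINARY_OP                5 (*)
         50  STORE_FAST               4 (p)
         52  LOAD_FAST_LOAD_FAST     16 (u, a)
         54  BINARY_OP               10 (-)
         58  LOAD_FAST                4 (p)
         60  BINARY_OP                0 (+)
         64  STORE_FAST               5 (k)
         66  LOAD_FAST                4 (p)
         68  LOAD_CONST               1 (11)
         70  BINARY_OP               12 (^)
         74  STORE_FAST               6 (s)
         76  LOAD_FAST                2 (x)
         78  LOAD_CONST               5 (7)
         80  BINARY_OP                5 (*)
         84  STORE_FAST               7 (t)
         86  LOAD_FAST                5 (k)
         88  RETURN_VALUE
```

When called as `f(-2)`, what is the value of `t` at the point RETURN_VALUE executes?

567

LOAD_FAST a → push -2. Stack: [-2]
LOAD_CONST → push 11. Stack: [-2, 11]
BINARY_OP % → -2 % 11 = 9. Stack: [9]
STORE_FAST u → u=9. Stack: []
LOAD_FAST_LOAD_FAST u,u → push 9,9. Stack: [9, 9]
BINARY_OP * → 9 * 9 = 81. Stack: [81]
STORE_FAST x → x=81. Stack: []
LOAD_CONST → push 6. Stack: [6]
LOAD_FAST u → push 9. Stack: [6, 9]
BINARY_OP - → 6 - 9 = -3. Stack: [-3]
LOAD_CONST → push 22. Stack: [-3, 22]
BINARY_OP * → -3 * 22 = -66. Stack: [-66]
STORE_FAST w → w=-66. Stack: []
LOAD_CONST → push 8. Stack: [8]
LOAD_FAST a → push -2. Stack: [8, -2]
BINARY_OP % → 8 % -2 = 0. Stack: [0]
LOAD_FAST u → push 9. Stack: [0, 9]
BINARY_OP * → 0 * 9 = 0. Stack: [0]
STORE_FAST p → p=0. Stack: []
LOAD_FAST_LOAD_FAST u,a → push 9,-2. Stack: [9, -2]
BINARY_OP - → 9 - -2 = 11. Stack: [11]
LOAD_FAST p → push 0. Stack: [11, 0]
BINARY_OP + → 11 + 0 = 11. Stack: [11]
STORE_FAST k → k=11. Stack: []
LOAD_FAST p → push 0. Stack: [0]
LOAD_CONST → push 11. Stack: [0, 11]
BINARY_OP ^ → 0 ^ 11 = 11. Stack: [11]
STORE_FAST s → s=11. Stack: []
LOAD_FAST x → push 81. Stack: [81]
LOAD_CONST → push 7. Stack: [81, 7]
BINARY_OP * → 81 * 7 = 567. Stack: [567]
STORE_FAST t → t=567. Stack: []
LOAD_FAST k → push 11. Stack: [11]
RETURN_VALUE → return 11.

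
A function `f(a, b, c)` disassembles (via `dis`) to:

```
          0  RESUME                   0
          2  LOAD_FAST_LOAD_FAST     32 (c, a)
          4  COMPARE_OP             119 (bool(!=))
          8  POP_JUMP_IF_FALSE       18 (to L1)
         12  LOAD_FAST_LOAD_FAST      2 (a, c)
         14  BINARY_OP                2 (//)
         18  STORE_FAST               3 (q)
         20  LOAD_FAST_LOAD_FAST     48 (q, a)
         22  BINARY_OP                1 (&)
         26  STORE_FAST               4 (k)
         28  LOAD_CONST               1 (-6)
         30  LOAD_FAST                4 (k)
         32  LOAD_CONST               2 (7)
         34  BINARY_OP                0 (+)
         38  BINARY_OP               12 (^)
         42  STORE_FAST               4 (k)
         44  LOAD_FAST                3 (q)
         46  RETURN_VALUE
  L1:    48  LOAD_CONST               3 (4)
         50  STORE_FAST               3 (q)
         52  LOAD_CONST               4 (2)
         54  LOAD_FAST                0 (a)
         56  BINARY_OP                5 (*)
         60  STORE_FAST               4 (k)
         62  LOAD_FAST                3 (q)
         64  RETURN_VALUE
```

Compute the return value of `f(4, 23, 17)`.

0

LOAD_FAST_LOAD_FAST c,a → push 17,4. Stack: [17, 4]
COMPARE_OP bool(!=) → 17 vs 4 = True. Stack: [True]
POP_JUMP_IF_FALSE → pop True; no jump. Stack: []
LOAD_FAST_LOAD_FAST a,c → push 4,17. Stack: [4, 17]
BINARY_OP // → 4 // 17 = 0. Stack: [0]
STORE_FAST q → q=0. Stack: []
LOAD_FAST_LOAD_FAST q,a → push 0,4. Stack: [0, 4]
BINARY_OP & → 0 & 4 = 0. Stack: [0]
STORE_FAST k → k=0. Stack: []
LOAD_CONST → push -6. Stack: [-6]
LOAD_FAST k → push 0. Stack: [-6, 0]
LOAD_CONST → push 7. Stack: [-6, 0, 7]
BINARY_OP + → 0 + 7 = 7. Stack: [-6, 7]
BINARY_OP ^ → -6 ^ 7 = -3. Stack: [-3]
STORE_FAST k → k=-3. Stack: []
LOAD_FAST q → push 0. Stack: [0]
RETURN_VALUE → return 0.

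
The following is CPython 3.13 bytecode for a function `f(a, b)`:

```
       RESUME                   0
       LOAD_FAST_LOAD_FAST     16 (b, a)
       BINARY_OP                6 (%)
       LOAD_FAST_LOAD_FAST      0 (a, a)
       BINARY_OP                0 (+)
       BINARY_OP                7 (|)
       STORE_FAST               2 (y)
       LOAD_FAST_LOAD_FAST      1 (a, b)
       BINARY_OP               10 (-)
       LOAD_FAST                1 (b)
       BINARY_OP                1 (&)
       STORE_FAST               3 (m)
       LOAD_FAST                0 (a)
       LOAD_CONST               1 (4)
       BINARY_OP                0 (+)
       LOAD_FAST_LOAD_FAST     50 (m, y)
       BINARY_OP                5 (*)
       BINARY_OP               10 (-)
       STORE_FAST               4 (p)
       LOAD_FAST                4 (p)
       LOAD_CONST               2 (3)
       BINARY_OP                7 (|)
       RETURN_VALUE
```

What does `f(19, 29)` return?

LOAD_FAST_LOAD_FAST b,a → push 29,19. Stack: [29, 19]
BINARY_OP % → 29 % 19 = 10. Stack: [10]
LOAD_FAST_LOAD_FAST a,a → push 19,19. Stack: [10, 19, 19]
BINARY_OP + → 19 + 19 = 38. Stack: [10, 38]
BINARY_OP | → 10 | 38 = 46. Stack: [46]
STORE_FAST y → y=46. Stack: []
LOAD_FAST_LOAD_FAST a,b → push 19,29. Stack: [19, 29]
BINARY_OP - → 19 - 29 = -10. Stack: [-10]
LOAD_FAST b → push 29. Stack: [-10, 29]
BINARY_OP & → -10 & 29 = 20. Stack: [20]
STORE_FAST m → m=20. Stack: []
LOAD_FAST a → push 19. Stack: [19]
LOAD_CONST → push 4. Stack: [19, 4]
BINARY_OP + → 19 + 4 = 23. Stack: [23]
LOAD_FAST_LOAD_FAST m,y → push 20,46. Stack: [23, 20, 46]
BINARY_OP * → 20 * 46 = 920. Stack: [23, 920]
BINARY_OP - → 23 - 920 = -897. Stack: [-897]
STORE_FAST p → p=-897. Stack: []
LOAD_FAST p → push -897. Stack: [-897]
LOAD_CONST → push 3. Stack: [-897, 3]
BINARY_OP | → -897 | 3 = -897. Stack: [-897]
RETURN_VALUE → return -897.

-897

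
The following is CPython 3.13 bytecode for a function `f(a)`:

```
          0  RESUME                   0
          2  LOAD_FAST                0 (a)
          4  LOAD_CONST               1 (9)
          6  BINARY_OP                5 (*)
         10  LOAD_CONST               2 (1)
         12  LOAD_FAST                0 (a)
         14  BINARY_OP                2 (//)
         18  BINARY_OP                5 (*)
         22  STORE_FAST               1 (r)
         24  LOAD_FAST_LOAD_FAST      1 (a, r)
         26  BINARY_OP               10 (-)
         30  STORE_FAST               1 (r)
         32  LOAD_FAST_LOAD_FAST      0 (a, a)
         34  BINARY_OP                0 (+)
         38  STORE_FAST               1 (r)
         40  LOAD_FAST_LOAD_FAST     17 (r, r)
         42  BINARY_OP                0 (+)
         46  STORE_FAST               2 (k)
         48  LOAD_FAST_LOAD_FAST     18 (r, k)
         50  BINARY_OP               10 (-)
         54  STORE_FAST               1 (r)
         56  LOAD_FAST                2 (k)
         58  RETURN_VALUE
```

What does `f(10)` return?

40

LOAD_FAST a → push 10. Stack: [10]
LOAD_CONST → push 9. Stack: [10, 9]
BINARY_OP * → 10 * 9 = 90. Stack: [90]
LOAD_CONST → push 1. Stack: [90, 1]
LOAD_FAST a → push 10. Stack: [90, 1, 10]
BINARY_OP // → 1 // 10 = 0. Stack: [90, 0]
BINARY_OP * → 90 * 0 = 0. Stack: [0]
STORE_FAST r → r=0. Stack: []
LOAD_FAST_LOAD_FAST a,r → push 10,0. Stack: [10, 0]
BINARY_OP - → 10 - 0 = 10. Stack: [10]
STORE_FAST r → r=10. Stack: []
LOAD_FAST_LOAD_FAST a,a → push 10,10. Stack: [10, 10]
BINARY_OP + → 10 + 10 = 20. Stack: [20]
STORE_FAST r → r=20. Stack: []
LOAD_FAST_LOAD_FAST r,r → push 20,20. Stack: [20, 20]
BINARY_OP + → 20 + 20 = 40. Stack: [40]
STORE_FAST k → k=40. Stack: []
LOAD_FAST_LOAD_FAST r,k → push 20,40. Stack: [20, 40]
BINARY_OP - → 20 - 40 = -20. Stack: [-20]
STORE_FAST r → r=-20. Stack: []
LOAD_FAST k → push 40. Stack: [40]
RETURN_VALUE → return 40.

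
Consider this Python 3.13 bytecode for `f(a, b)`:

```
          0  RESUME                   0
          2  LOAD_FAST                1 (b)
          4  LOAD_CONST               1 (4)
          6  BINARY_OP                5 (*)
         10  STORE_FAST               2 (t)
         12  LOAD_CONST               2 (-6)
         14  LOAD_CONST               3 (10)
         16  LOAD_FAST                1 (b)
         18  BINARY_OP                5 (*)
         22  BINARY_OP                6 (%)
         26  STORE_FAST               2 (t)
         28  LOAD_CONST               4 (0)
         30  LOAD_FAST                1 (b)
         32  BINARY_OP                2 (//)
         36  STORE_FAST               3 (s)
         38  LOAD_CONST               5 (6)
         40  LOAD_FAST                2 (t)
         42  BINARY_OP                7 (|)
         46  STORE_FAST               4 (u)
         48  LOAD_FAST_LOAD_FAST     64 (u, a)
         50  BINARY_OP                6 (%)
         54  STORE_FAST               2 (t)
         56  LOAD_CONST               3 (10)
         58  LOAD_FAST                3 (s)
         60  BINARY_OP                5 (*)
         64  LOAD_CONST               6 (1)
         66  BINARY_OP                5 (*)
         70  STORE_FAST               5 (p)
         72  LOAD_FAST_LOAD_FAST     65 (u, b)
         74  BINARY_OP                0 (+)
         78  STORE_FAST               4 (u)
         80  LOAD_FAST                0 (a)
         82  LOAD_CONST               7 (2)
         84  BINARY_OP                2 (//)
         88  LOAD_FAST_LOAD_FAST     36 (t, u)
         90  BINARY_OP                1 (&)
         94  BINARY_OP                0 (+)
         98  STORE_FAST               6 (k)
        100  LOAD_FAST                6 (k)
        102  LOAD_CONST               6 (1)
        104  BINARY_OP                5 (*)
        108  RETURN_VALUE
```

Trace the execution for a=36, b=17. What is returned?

LOAD_FAST b → push 17. Stack: [17]
LOAD_CONST → push 4. Stack: [17, 4]
BINARY_OP * → 17 * 4 = 68. Stack: [68]
STORE_FAST t → t=68. Stack: []
LOAD_CONST → push -6. Stack: [-6]
LOAD_CONST → push 10. Stack: [-6, 10]
LOAD_FAST b → push 17. Stack: [-6, 10, 17]
BINARY_OP * → 10 * 17 = 170. Stack: [-6, 170]
BINARY_OP % → -6 % 170 = 164. Stack: [164]
STORE_FAST t → t=164. Stack: []
LOAD_CONST → push 0. Stack: [0]
LOAD_FAST b → push 17. Stack: [0, 17]
BINARY_OP // → 0 // 17 = 0. Stack: [0]
STORE_FAST s → s=0. Stack: []
LOAD_CONST → push 6. Stack: [6]
LOAD_FAST t → push 164. Stack: [6, 164]
BINARY_OP | → 6 | 164 = 166. Stack: [166]
STORE_FAST u → u=166. Stack: []
LOAD_FAST_LOAD_FAST u,a → push 166,36. Stack: [166, 36]
BINARY_OP % → 166 % 36 = 22. Stack: [22]
STORE_FAST t → t=22. Stack: []
LOAD_CONST → push 10. Stack: [10]
LOAD_FAST s → push 0. Stack: [10, 0]
BINARY_OP * → 10 * 0 = 0. Stack: [0]
LOAD_CONST → push 1. Stack: [0, 1]
BINARY_OP * → 0 * 1 = 0. Stack: [0]
STORE_FAST p → p=0. Stack: []
LOAD_FAST_LOAD_FAST u,b → push 166,17. Stack: [166, 17]
BINARY_OP + → 166 + 17 = 183. Stack: [183]
STORE_FAST u → u=183. Stack: []
LOAD_FAST a → push 36. Stack: [36]
LOAD_CONST → push 2. Stack: [36, 2]
BINARY_OP // → 36 // 2 = 18. Stack: [18]
LOAD_FAST_LOAD_FAST t,u → push 22,183. Stack: [18, 22, 183]
BINARY_OP & → 22 & 183 = 22. Stack: [18, 22]
BINARY_OP + → 18 + 22 = 40. Stack: [40]
STORE_FAST k → k=40. Stack: []
LOAD_FAST k → push 40. Stack: [40]
LOAD_CONST → push 1. Stack: [40, 1]
BINARY_OP * → 40 * 1 = 40. Stack: [40]
RETURN_VALUE → return 40.

40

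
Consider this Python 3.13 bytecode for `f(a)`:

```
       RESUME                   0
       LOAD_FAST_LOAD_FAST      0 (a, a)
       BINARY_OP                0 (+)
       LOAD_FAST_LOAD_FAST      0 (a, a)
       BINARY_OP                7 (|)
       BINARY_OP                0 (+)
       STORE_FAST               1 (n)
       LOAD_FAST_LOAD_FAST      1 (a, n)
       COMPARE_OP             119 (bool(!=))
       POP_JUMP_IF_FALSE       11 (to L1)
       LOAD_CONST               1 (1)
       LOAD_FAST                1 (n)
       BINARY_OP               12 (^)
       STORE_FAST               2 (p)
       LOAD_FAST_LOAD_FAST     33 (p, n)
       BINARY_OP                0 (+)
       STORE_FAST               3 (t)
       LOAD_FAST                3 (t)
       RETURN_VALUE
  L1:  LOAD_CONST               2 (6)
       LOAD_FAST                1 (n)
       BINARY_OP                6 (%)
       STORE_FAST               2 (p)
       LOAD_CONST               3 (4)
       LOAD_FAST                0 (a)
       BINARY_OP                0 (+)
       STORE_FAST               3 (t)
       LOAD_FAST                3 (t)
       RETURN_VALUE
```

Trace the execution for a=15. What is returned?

89

LOAD_FAST_LOAD_FAST a,a → push 15,15. Stack: [15, 15]
BINARY_OP + → 15 + 15 = 30. Stack: [30]
LOAD_FAST_LOAD_FAST a,a → push 15,15. Stack: [30, 15, 15]
BINARY_OP | → 15 | 15 = 15. Stack: [30, 15]
BINARY_OP + → 30 + 15 = 45. Stack: [45]
STORE_FAST n → n=45. Stack: []
LOAD_FAST_LOAD_FAST a,n → push 15,45. Stack: [15, 45]
COMPARE_OP bool(!=) → 15 vs 45 = True. Stack: [True]
POP_JUMP_IF_FALSE → pop True; no jump. Stack: []
LOAD_CONST → push 1. Stack: [1]
LOAD_FAST n → push 45. Stack: [1, 45]
BINARY_OP ^ → 1 ^ 45 = 44. Stack: [44]
STORE_FAST p → p=44. Stack: []
LOAD_FAST_LOAD_FAST p,n → push 44,45. Stack: [44, 45]
BINARY_OP + → 44 + 45 = 89. Stack: [89]
STORE_FAST t → t=89. Stack: []
LOAD_FAST t → push 89. Stack: [89]
RETURN_VALUE → return 89.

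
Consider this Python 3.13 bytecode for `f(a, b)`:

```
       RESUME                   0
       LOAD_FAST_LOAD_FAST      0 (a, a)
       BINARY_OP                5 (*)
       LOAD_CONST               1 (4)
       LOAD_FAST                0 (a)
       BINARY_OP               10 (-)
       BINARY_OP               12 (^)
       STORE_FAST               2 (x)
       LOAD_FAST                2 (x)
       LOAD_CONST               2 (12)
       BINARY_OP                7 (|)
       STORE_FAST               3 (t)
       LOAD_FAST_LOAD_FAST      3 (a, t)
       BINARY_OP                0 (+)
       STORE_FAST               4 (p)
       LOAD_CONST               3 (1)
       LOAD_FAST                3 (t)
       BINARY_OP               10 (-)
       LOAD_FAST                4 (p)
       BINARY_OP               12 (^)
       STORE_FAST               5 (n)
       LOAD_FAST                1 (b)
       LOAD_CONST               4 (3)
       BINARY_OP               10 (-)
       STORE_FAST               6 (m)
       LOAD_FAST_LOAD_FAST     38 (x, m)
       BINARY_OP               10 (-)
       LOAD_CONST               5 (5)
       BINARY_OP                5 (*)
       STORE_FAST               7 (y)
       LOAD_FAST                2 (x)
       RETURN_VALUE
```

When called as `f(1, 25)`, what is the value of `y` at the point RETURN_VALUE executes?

LOAD_FAST_LOAD_FAST a,a → push 1,1. Stack: [1, 1]
BINARY_OP * → 1 * 1 = 1. Stack: [1]
LOAD_CONST → push 4. Stack: [1, 4]
LOAD_FAST a → push 1. Stack: [1, 4, 1]
BINARY_OP - → 4 - 1 = 3. Stack: [1, 3]
BINARY_OP ^ → 1 ^ 3 = 2. Stack: [2]
STORE_FAST x → x=2. Stack: []
LOAD_FAST x → push 2. Stack: [2]
LOAD_CONST → push 12. Stack: [2, 12]
BINARY_OP | → 2 | 12 = 14. Stack: [14]
STORE_FAST t → t=14. Stack: []
LOAD_FAST_LOAD_FAST a,t → push 1,14. Stack: [1, 14]
BINARY_OP + → 1 + 14 = 15. Stack: [15]
STORE_FAST p → p=15. Stack: []
LOAD_CONST → push 1. Stack: [1]
LOAD_FAST t → push 14. Stack: [1, 14]
BINARY_OP - → 1 - 14 = -13. Stack: [-13]
LOAD_FAST p → push 15. Stack: [-13, 15]
BINARY_OP ^ → -13 ^ 15 = -4. Stack: [-4]
STORE_FAST n → n=-4. Stack: []
LOAD_FAST b → push 25. Stack: [25]
LOAD_CONST → push 3. Stack: [25, 3]
BINARY_OP - → 25 - 3 = 22. Stack: [22]
STORE_FAST m → m=22. Stack: []
LOAD_FAST_LOAD_FAST x,m → push 2,22. Stack: [2, 22]
BINARY_OP - → 2 - 22 = -20. Stack: [-20]
LOAD_CONST → push 5. Stack: [-20, 5]
BINARY_OP * → -20 * 5 = -100. Stack: [-100]
STORE_FAST y → y=-100. Stack: []
LOAD_FAST x → push 2. Stack: [2]
RETURN_VALUE → return 2.

-100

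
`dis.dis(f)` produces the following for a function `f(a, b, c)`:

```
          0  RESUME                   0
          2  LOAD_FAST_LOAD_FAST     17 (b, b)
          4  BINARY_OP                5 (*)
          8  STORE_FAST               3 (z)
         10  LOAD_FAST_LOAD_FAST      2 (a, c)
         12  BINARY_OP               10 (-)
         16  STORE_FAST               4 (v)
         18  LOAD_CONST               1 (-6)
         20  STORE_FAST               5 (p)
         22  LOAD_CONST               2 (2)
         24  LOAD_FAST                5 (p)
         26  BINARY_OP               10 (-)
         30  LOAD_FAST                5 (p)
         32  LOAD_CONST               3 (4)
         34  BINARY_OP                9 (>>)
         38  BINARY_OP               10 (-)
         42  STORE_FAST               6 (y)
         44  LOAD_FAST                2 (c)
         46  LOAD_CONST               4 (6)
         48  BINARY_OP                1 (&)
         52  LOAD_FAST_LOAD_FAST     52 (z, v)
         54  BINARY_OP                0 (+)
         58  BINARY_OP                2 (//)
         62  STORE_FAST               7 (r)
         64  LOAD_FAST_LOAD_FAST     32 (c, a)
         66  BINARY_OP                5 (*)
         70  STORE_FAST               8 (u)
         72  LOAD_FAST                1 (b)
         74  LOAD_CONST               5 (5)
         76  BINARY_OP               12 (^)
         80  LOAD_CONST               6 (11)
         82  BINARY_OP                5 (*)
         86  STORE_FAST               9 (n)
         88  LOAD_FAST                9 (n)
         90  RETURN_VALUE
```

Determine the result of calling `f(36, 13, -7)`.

88

LOAD_FAST_LOAD_FAST b,b → push 13,13. Stack: [13, 13]
BINARY_OP * → 13 * 13 = 169. Stack: [169]
STORE_FAST z → z=169. Stack: []
LOAD_FAST_LOAD_FAST a,c → push 36,-7. Stack: [36, -7]
BINARY_OP - → 36 - -7 = 43. Stack: [43]
STORE_FAST v → v=43. Stack: []
LOAD_CONST → push -6. Stack: [-6]
STORE_FAST p → p=-6. Stack: []
LOAD_CONST → push 2. Stack: [2]
LOAD_FAST p → push -6. Stack: [2, -6]
BINARY_OP - → 2 - -6 = 8. Stack: [8]
LOAD_FAST p → push -6. Stack: [8, -6]
LOAD_CONST → push 4. Stack: [8, -6, 4]
BINARY_OP >> → -6 >> 4 = -1. Stack: [8, -1]
BINARY_OP - → 8 - -1 = 9. Stack: [9]
STORE_FAST y → y=9. Stack: []
LOAD_FAST c → push -7. Stack: [-7]
LOAD_CONST → push 6. Stack: [-7, 6]
BINARY_OP & → -7 & 6 = 0. Stack: [0]
LOAD_FAST_LOAD_FAST z,v → push 169,43. Stack: [0, 169, 43]
BINARY_OP + → 169 + 43 = 212. Stack: [0, 212]
BINARY_OP // → 0 // 212 = 0. Stack: [0]
STORE_FAST r → r=0. Stack: []
LOAD_FAST_LOAD_FAST c,a → push -7,36. Stack: [-7, 36]
BINARY_OP * → -7 * 36 = -252. Stack: [-252]
STORE_FAST u → u=-252. Stack: []
LOAD_FAST b → push 13. Stack: [13]
LOAD_CONST → push 5. Stack: [13, 5]
BINARY_OP ^ → 13 ^ 5 = 8. Stack: [8]
LOAD_CONST → push 11. Stack: [8, 11]
BINARY_OP * → 8 * 11 = 88. Stack: [88]
STORE_FAST n → n=88. Stack: []
LOAD_FAST n → push 88. Stack: [88]
RETURN_VALUE → return 88.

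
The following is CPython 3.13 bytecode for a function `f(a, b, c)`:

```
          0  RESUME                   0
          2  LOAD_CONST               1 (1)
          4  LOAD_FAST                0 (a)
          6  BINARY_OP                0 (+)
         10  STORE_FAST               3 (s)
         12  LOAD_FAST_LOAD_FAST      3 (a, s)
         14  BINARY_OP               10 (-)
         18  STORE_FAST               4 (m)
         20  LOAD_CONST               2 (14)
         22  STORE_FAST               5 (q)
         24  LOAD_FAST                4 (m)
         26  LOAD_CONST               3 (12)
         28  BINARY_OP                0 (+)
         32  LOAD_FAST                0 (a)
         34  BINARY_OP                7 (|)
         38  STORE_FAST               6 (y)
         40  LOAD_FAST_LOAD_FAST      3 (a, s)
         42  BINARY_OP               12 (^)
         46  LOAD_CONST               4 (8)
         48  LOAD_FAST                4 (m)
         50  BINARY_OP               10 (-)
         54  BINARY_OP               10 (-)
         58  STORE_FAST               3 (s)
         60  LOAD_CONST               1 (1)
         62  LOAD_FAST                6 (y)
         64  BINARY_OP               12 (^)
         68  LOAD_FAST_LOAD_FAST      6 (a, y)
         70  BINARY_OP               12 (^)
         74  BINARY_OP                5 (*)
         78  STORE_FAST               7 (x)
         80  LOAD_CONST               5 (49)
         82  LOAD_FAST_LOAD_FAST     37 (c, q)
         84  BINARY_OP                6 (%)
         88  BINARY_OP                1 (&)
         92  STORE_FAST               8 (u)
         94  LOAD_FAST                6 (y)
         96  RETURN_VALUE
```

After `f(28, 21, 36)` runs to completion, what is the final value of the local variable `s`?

-8

LOAD_CONST → push 1. Stack: [1]
LOAD_FAST a → push 28. Stack: [1, 28]
BINARY_OP + → 1 + 28 = 29. Stack: [29]
STORE_FAST s → s=29. Stack: []
LOAD_FAST_LOAD_FAST a,s → push 28,29. Stack: [28, 29]
BINARY_OP - → 28 - 29 = -1. Stack: [-1]
STORE_FAST m → m=-1. Stack: []
LOAD_CONST → push 14. Stack: [14]
STORE_FAST q → q=14. Stack: []
LOAD_FAST m → push -1. Stack: [-1]
LOAD_CONST → push 12. Stack: [-1, 12]
BINARY_OP + → -1 + 12 = 11. Stack: [11]
LOAD_FAST a → push 28. Stack: [11, 28]
BINARY_OP | → 11 | 28 = 31. Stack: [31]
STORE_FAST y → y=31. Stack: []
LOAD_FAST_LOAD_FAST a,s → push 28,29. Stack: [28, 29]
BINARY_OP ^ → 28 ^ 29 = 1. Stack: [1]
LOAD_CONST → push 8. Stack: [1, 8]
LOAD_FAST m → push -1. Stack: [1, 8, -1]
BINARY_OP - → 8 - -1 = 9. Stack: [1, 9]
BINARY_OP - → 1 - 9 = -8. Stack: [-8]
STORE_FAST s → s=-8. Stack: []
LOAD_CONST → push 1. Stack: [1]
LOAD_FAST y → push 31. Stack: [1, 31]
BINARY_OP ^ → 1 ^ 31 = 30. Stack: [30]
LOAD_FAST_LOAD_FAST a,y → push 28,31. Stack: [30, 28, 31]
BINARY_OP ^ → 28 ^ 31 = 3. Stack: [30, 3]
BINARY_OP * → 30 * 3 = 90. Stack: [90]
STORE_FAST x → x=90. Stack: []
LOAD_CONST → push 49. Stack: [49]
LOAD_FAST_LOAD_FAST c,q → push 36,14. Stack: [49, 36, 14]
BINARY_OP % → 36 % 14 = 8. Stack: [49, 8]
BINARY_OP & → 49 & 8 = 0. Stack: [0]
STORE_FAST u → u=0. Stack: []
LOAD_FAST y → push 31. Stack: [31]
RETURN_VALUE → return 31.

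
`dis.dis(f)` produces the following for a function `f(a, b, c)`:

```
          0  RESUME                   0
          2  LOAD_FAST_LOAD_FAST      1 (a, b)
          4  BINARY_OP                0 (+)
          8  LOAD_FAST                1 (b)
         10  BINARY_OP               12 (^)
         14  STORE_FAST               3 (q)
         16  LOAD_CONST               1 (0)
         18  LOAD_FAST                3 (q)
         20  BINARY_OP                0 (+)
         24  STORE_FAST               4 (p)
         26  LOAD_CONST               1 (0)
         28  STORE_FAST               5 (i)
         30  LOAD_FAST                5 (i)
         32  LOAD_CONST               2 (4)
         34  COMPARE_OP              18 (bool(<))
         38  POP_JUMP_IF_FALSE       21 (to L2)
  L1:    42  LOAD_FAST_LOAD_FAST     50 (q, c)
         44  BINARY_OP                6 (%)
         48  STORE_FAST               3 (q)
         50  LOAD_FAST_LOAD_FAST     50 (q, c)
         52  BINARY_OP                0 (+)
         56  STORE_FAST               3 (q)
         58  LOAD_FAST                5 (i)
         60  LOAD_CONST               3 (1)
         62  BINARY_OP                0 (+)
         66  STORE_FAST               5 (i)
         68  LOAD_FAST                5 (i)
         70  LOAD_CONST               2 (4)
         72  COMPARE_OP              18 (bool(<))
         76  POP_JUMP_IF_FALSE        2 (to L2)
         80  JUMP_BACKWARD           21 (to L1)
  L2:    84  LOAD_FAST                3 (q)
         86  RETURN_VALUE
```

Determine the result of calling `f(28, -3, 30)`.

32

LOAD_FAST_LOAD_FAST a,b → push 28,-3
BINARY_OP + → 28 + -3 = 25
LOAD_FAST b → push -3
BINARY_OP ^ → 25 ^ -3 = -28
STORE_FAST q → q=-28
LOAD_CONST → push 0
LOAD_FAST q → push -28
BINARY_OP + → 0 + -28 = -28
STORE_FAST p → p=-28
LOAD_CONST → push 0
STORE_FAST i → i=0
LOAD_FAST i → push 0
LOAD_CONST → push 4
COMPARE_OP bool(<) → 0 vs 4 = True
POP_JUMP_IF_FALSE → pop True; no jump
LOAD_FAST_LOAD_FAST q,c → push -28,30
BINARY_OP % → -28 % 30 = 2
STORE_FAST q → q=2
LOAD_FAST_LOAD_FAST q,c → push 2,30
BINARY_OP + → 2 + 30 = 32
STORE_FAST q → q=32
LOAD_FAST i → push 0
LOAD_CONST → push 1
BINARY_OP + → 0 + 1 = 1
STORE_FAST i → i=1
LOAD_FAST i → push 1
LOAD_CONST → push 4
COMPARE_OP bool(<) → 1 vs 4 = True
POP_JUMP_IF_FALSE → pop True; no jump
LOAD_FAST_LOAD_FAST q,c → push 32,30
BINARY_OP % → 32 % 30 = 2
STORE_FAST q → q=2
LOAD_FAST_LOAD_FAST q,c → push 2,30
BINARY_OP + → 2 + 30 = 32
STORE_FAST q → q=32
LOAD_FAST i → push 1
LOAD_CONST → push 1
BINARY_OP + → 1 + 1 = 2
STORE_FAST i → i=2
LOAD_FAST i → push 2
LOAD_CONST → push 4
COMPARE_OP bool(<) → 2 vs 4 = True
POP_JUMP_IF_FALSE → pop True; no jump
LOAD_FAST_LOAD_FAST q,c → push 32,30
BINARY_OP % → 32 % 30 = 2
STORE_FAST q → q=2
LOAD_FAST_LOAD_FAST q,c → push 2,30
BINARY_OP + → 2 + 30 = 32
STORE_FAST q → q=32
LOAD_FAST i → push 2
LOAD_CONST → push 1
BINARY_OP + → 2 + 1 = 3
STORE_FAST i → i=3
LOAD_FAST i → push 3
LOAD_CONST → push 4
COMPARE_OP bool(<) → 3 vs 4 = True
POP_JUMP_IF_FALSE → pop True; no jump
LOAD_FAST_LOAD_FAST q,c → push 32,30
BINARY_OP % → 32 % 30 = 2
STORE_FAST q → q=2
LOAD_FAST_LOAD_FAST q,c → push 2,30
BINARY_OP + → 2 + 30 = 32
STORE_FAST q → q=32
LOAD_FAST i → push 3
LOAD_CONST → push 1
BINARY_OP + → 3 + 1 = 4
STORE_FAST i → i=4
LOAD_FAST i → push 4
LOAD_CONST → push 4
COMPARE_OP bool(<) → 4 vs 4 = False
POP_JUMP_IF_FALSE → pop False; jump
LOAD_FAST q → push 32
RETURN_VALUE → return 32.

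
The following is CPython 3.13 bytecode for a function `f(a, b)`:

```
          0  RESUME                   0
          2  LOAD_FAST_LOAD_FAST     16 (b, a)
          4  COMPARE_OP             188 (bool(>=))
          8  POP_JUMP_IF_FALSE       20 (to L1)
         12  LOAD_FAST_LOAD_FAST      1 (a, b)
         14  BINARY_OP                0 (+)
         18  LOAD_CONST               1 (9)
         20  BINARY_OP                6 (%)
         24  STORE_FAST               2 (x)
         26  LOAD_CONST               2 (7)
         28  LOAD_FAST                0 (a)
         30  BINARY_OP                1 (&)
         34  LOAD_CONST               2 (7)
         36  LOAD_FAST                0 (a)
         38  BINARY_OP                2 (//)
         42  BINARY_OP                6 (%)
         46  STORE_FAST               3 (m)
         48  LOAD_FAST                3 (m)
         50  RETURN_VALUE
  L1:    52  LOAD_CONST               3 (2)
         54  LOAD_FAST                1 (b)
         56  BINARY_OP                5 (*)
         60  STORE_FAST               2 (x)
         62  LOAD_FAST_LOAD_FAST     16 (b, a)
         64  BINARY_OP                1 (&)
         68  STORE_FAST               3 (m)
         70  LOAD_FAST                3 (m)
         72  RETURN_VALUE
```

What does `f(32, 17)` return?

0

LOAD_FAST_LOAD_FAST b,a → push 17,32. Stack: [17, 32]
COMPARE_OP bool(>=) → 17 vs 32 = False. Stack: [False]
POP_JUMP_IF_FALSE → pop False; jump. Stack: []
LOAD_CONST → push 2. Stack: [2]
LOAD_FAST b → push 17. Stack: [2, 17]
BINARY_OP * → 2 * 17 = 34. Stack: [34]
STORE_FAST x → x=34. Stack: []
LOAD_FAST_LOAD_FAST b,a → push 17,32. Stack: [17, 32]
BINARY_OP & → 17 & 32 = 0. Stack: [0]
STORE_FAST m → m=0. Stack: []
LOAD_FAST m → push 0. Stack: [0]
RETURN_VALUE → return 0.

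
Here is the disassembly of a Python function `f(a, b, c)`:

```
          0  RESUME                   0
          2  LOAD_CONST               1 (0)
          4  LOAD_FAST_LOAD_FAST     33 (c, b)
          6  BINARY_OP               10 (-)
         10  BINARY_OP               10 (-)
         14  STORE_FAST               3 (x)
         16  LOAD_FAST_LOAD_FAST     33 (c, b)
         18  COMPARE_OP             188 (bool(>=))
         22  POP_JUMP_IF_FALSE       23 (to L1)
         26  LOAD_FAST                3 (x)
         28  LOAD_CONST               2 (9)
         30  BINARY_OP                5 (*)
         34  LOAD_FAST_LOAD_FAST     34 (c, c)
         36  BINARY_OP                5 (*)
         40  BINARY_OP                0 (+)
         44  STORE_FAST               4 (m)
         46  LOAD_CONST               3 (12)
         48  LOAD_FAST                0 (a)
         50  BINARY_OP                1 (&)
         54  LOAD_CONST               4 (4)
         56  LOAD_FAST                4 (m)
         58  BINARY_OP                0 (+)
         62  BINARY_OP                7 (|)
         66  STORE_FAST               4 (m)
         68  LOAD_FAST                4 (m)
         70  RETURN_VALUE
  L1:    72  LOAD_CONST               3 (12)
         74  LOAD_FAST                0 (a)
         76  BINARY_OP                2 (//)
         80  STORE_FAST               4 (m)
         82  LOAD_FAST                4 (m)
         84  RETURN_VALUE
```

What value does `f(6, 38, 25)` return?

2

LOAD_CONST → push 0. Stack: [0]
LOAD_FAST_LOAD_FAST c,b → push 25,38. Stack: [0, 25, 38]
BINARY_OP - → 25 - 38 = -13. Stack: [0, -13]
BINARY_OP - → 0 - -13 = 13. Stack: [13]
STORE_FAST x → x=13. Stack: []
LOAD_FAST_LOAD_FAST c,b → push 25,38. Stack: [25, 38]
COMPARE_OP bool(>=) → 25 vs 38 = False. Stack: [False]
POP_JUMP_IF_FALSE → pop False; jump. Stack: []
LOAD_CONST → push 12. Stack: [12]
LOAD_FAST a → push 6. Stack: [12, 6]
BINARY_OP // → 12 // 6 = 2. Stack: [2]
STORE_FAST m → m=2. Stack: []
LOAD_FAST m → push 2. Stack: [2]
RETURN_VALUE → return 2.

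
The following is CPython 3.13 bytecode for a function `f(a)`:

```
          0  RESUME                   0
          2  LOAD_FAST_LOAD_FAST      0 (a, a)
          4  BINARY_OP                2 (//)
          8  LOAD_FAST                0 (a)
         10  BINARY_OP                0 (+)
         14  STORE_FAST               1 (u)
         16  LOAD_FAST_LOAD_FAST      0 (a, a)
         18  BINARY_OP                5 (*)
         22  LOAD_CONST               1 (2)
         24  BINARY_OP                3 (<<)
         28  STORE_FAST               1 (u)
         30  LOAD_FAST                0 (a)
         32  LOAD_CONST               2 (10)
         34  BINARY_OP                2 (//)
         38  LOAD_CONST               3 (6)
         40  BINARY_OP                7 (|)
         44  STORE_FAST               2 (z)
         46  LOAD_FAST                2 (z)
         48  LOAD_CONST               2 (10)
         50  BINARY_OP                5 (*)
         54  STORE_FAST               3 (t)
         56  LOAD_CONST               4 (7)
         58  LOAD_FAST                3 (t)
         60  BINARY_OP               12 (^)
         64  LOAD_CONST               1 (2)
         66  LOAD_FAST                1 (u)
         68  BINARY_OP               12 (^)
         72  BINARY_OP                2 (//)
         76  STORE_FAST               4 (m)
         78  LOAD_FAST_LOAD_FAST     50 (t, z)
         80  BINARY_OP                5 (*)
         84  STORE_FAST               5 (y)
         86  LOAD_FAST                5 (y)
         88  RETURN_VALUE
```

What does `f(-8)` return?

10

LOAD_FAST_LOAD_FAST a,a → push -8,-8. Stack: [-8, -8]
BINARY_OP // → -8 // -8 = 1. Stack: [1]
LOAD_FAST a → push -8. Stack: [1, -8]
BINARY_OP + → 1 + -8 = -7. Stack: [-7]
STORE_FAST u → u=-7. Stack: []
LOAD_FAST_LOAD_FAST a,a → push -8,-8. Stack: [-8, -8]
BINARY_OP * → -8 * -8 = 64. Stack: [64]
LOAD_CONST → push 2. Stack: [64, 2]
BINARY_OP << → 64 << 2 = 256. Stack: [256]
STORE_FAST u → u=256. Stack: []
LOAD_FAST a → push -8. Stack: [-8]
LOAD_CONST → push 10. Stack: [-8, 10]
BINARY_OP // → -8 // 10 = -1. Stack: [-1]
LOAD_CONST → push 6. Stack: [-1, 6]
BINARY_OP | → -1 | 6 = -1. Stack: [-1]
STORE_FAST z → z=-1. Stack: []
LOAD_FAST z → push -1. Stack: [-1]
LOAD_CONST → push 10. Stack: [-1, 10]
BINARY_OP * → -1 * 10 = -10. Stack: [-10]
STORE_FAST t → t=-10. Stack: []
LOAD_CONST → push 7. Stack: [7]
LOAD_FAST t → push -10. Stack: [7, -10]
BINARY_OP ^ → 7 ^ -10 = -15. Stack: [-15]
LOAD_CONST → push 2. Stack: [-15, 2]
LOAD_FAST u → push 256. Stack: [-15, 2, 256]
BINARY_OP ^ → 2 ^ 256 = 258. Stack: [-15, 258]
BINARY_OP // → -15 // 258 = -1. Stack: [-1]
STORE_FAST m → m=-1. Stack: []
LOAD_FAST_LOAD_FAST t,z → push -10,-1. Stack: [-10, -1]
BINARY_OP * → -10 * -1 = 10. Stack: [10]
STORE_FAST y → y=10. Stack: []
LOAD_FAST y → push 10. Stack: [10]
RETURN_VALUE → return 10.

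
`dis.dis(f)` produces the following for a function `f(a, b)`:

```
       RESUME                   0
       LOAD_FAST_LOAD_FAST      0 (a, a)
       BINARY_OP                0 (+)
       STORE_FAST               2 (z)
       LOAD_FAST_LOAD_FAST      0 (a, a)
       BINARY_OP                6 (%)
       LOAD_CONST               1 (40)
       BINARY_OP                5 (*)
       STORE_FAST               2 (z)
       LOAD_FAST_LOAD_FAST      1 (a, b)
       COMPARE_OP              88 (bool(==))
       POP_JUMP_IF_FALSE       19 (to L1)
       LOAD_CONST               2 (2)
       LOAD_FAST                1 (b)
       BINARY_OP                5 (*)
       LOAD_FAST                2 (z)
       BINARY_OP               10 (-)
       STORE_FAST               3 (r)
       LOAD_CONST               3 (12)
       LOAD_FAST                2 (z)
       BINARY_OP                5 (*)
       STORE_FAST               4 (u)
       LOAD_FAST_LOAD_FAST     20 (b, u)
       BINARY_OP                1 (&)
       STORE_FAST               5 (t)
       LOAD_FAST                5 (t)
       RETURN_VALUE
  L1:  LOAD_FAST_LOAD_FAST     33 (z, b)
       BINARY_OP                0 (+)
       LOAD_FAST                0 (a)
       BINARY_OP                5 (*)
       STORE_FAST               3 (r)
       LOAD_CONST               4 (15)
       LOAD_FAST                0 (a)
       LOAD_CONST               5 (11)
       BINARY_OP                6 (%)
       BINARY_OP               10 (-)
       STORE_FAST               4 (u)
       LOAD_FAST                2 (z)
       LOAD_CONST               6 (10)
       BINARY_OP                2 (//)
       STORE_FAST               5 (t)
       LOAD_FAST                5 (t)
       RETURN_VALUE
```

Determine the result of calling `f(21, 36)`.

0

LOAD_FAST_LOAD_FAST a,a → push 21,21. Stack: [21, 21]
BINARY_OP + → 21 + 21 = 42. Stack: [42]
STORE_FAST z → z=42. Stack: []
LOAD_FAST_LOAD_FAST a,a → push 21,21. Stack: [21, 21]
BINARY_OP % → 21 % 21 = 0. Stack: [0]
LOAD_CONST → push 40. Stack: [0, 40]
BINARY_OP * → 0 * 40 = 0. Stack: [0]
STORE_FAST z → z=0. Stack: []
LOAD_FAST_LOAD_FAST a,b → push 21,36. Stack: [21, 36]
COMPARE_OP bool(==) → 21 vs 36 = False. Stack: [False]
POP_JUMP_IF_FALSE → pop False; jump. Stack: []
LOAD_FAST_LOAD_FAST z,b → push 0,36. Stack: [0, 36]
BINARY_OP + → 0 + 36 = 36. Stack: [36]
LOAD_FAST a → push 21. Stack: [36, 21]
BINARY_OP * → 36 * 21 = 756. Stack: [756]
STORE_FAST r → r=756. Stack: []
LOAD_CONST → push 15. Stack: [15]
LOAD_FAST a → push 21. Stack: [15, 21]
LOAD_CONST → push 11. Stack: [15, 21, 11]
BINARY_OP % → 21 % 11 = 10. Stack: [15, 10]
BINARY_OP - → 15 - 10 = 5. Stack: [5]
STORE_FAST u → u=5. Stack: []
LOAD_FAST z → push 0. Stack: [0]
LOAD_CONST → push 10. Stack: [0, 10]
BINARY_OP // → 0 // 10 = 0. Stack: [0]
STORE_FAST t → t=0. Stack: []
LOAD_FAST t → push 0. Stack: [0]
RETURN_VALUE → return 0.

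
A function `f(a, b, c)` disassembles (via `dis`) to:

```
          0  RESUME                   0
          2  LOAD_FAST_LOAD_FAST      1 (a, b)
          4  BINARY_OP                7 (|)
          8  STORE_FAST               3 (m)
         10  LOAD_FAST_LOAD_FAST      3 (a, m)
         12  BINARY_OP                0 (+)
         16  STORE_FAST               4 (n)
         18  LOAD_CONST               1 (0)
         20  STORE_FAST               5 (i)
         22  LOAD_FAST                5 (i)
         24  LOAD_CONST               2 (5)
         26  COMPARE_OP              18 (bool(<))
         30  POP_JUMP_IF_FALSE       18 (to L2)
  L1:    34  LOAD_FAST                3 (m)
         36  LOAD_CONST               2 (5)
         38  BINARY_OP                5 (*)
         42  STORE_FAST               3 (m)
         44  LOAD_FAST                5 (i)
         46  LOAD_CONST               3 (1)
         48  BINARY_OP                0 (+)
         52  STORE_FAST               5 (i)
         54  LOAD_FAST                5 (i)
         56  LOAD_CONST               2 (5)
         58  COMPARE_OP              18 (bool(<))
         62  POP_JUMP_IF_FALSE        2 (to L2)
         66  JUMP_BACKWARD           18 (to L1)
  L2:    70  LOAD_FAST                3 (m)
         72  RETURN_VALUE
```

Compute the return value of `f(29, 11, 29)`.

96875

LOAD_FAST_LOAD_FAST a,b → push 29,11
BINARY_OP | → 29 | 11 = 31
STORE_FAST m → m=31
LOAD_FAST_LOAD_FAST a,m → push 29,31
BINARY_OP + → 29 + 31 = 60
STORE_FAST n → n=60
LOAD_CONST → push 0
STORE_FAST i → i=0
LOAD_FAST i → push 0
LOAD_CONST → push 5
COMPARE_OP bool(<) → 0 vs 5 = True
POP_JUMP_IF_FALSE → pop True; no jump
LOAD_FAST m → push 31
LOAD_CONST → push 5
BINARY_OP * → 31 * 5 = 155
STORE_FAST m → m=155
LOAD_FAST i → push 0
LOAD_CONST → push 1
BINARY_OP + → 0 + 1 = 1
STORE_FAST i → i=1
LOAD_FAST i → push 1
LOAD_CONST → push 5
COMPARE_OP bool(<) → 1 vs 5 = True
POP_JUMP_IF_FALSE → pop True; no jump
LOAD_FAST m → push 155
LOAD_CONST → push 5
BINARY_OP * → 155 * 5 = 775
STORE_FAST m → m=775
LOAD_FAST i → push 1
LOAD_CONST → push 1
BINARY_OP + → 1 + 1 = 2
STORE_FAST i → i=2
LOAD_FAST i → push 2
LOAD_CONST → push 5
COMPARE_OP bool(<) → 2 vs 5 = True
POP_JUMP_IF_FALSE → pop True; no jump
LOAD_FAST m → push 775
LOAD_CONST → push 5
BINARY_OP * → 775 * 5 = 3875
STORE_FAST m → m=3875
LOAD_FAST i → push 2
LOAD_CONST → push 1
BINARY_OP + → 2 + 1 = 3
STORE_FAST i → i=3
LOAD_FAST i → push 3
LOAD_CONST → push 5
COMPARE_OP bool(<) → 3 vs 5 = True
POP_JUMP_IF_FALSE → pop True; no jump
LOAD_FAST m → push 3875
LOAD_CONST → push 5
BINARY_OP * → 3875 * 5 = 19375
STORE_FAST m → m=19375
LOAD_FAST i → push 3
LOAD_CONST → push 1
BINARY_OP + → 3 + 1 = 4
STORE_FAST i → i=4
LOAD_FAST i → push 4
LOAD_CONST → push 5
COMPARE_OP bool(<) → 4 vs 5 = True
POP_JUMP_IF_FALSE → pop True; no jump
LOAD_FAST m → push 19375
LOAD_CONST → push 5
BINARY_OP * → 19375 * 5 = 96875
STORE_FAST m → m=96875
LOAD_FAST i → push 4
LOAD_CONST → push 1
BINARY_OP + → 4 + 1 = 5
STORE_FAST i → i=5
LOAD_FAST i → push 5
LOAD_CONST → push 5
COMPARE_OP bool(<) → 5 vs 5 = False
POP_JUMP_IF_FALSE → pop False; jump
LOAD_FAST m → push 96875
RETURN_VALUE → return 96875.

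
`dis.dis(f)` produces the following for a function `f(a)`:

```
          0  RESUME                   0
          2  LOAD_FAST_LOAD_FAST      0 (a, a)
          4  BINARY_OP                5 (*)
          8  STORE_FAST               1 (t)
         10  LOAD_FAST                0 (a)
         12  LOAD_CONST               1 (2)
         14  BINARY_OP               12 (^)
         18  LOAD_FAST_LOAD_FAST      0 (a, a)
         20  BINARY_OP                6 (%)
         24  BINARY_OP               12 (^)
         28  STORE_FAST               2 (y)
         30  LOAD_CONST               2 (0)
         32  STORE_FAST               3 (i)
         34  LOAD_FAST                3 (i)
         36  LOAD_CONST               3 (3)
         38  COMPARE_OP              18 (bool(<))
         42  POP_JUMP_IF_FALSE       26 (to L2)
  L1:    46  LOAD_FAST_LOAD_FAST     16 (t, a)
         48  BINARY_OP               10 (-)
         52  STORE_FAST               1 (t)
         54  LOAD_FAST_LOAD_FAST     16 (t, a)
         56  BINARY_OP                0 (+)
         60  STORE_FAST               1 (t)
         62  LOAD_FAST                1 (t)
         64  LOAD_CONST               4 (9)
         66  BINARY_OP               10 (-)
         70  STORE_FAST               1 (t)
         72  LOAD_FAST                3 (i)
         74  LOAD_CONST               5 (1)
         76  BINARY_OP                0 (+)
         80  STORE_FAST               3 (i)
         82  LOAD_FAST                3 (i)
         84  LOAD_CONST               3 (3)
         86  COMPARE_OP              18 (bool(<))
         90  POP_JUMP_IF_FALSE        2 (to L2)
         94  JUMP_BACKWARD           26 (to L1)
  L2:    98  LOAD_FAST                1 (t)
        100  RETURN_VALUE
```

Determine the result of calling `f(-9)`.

54

LOAD_FAST_LOAD_FAST a,a → push -9,-9
BINARY_OP * → -9 * -9 = 81
STORE_FAST t → t=81
LOAD_FAST a → push -9
LOAD_CONST → push 2
BINARY_OP ^ → -9 ^ 2 = -11
LOAD_FAST_LOAD_FAST a,a → push -9,-9
BINARY_OP % → -9 % -9 = 0
BINARY_OP ^ → -11 ^ 0 = -11
STORE_FAST y → y=-11
LOAD_CONST → push 0
STORE_FAST i → i=0
LOAD_FAST i → push 0
LOAD_CONST → push 3
COMPARE_OP bool(<) → 0 vs 3 = True
POP_JUMP_IF_FALSE → pop True; no jump
LOAD_FAST_LOAD_FAST t,a → push 81,-9
BINARY_OP - → 81 - -9 = 90
STORE_FAST t → t=90
LOAD_FAST_LOAD_FAST t,a → push 90,-9
BINARY_OP + → 90 + -9 = 81
STORE_FAST t → t=81
LOAD_FAST t → push 81
LOAD_CONST → push 9
BINARY_OP - → 81 - 9 = 72
STORE_FAST t → t=72
LOAD_FAST i → push 0
LOAD_CONST → push 1
BINARY_OP + → 0 + 1 = 1
STORE_FAST i → i=1
LOAD_FAST i → push 1
LOAD_CONST → push 3
COMPARE_OP bool(<) → 1 vs 3 = True
POP_JUMP_IF_FALSE → pop True; no jump
LOAD_FAST_LOAD_FAST t,a → push 72,-9
BINARY_OP - → 72 - -9 = 81
STORE_FAST t → t=81
LOAD_FAST_LOAD_FAST t,a → push 81,-9
BINARY_OP + → 81 + -9 = 72
STORE_FAST t → t=72
LOAD_FAST t → push 72
LOAD_CONST → push 9
BINARY_OP - → 72 - 9 = 63
STORE_FAST t → t=63
LOAD_FAST i → push 1
LOAD_CONST → push 1
BINARY_OP + → 1 + 1 = 2
STORE_FAST i → i=2
LOAD_FAST i → push 2
LOAD_CONST → push 3
COMPARE_OP bool(<) → 2 vs 3 = True
POP_JUMP_IF_FALSE → pop True; no jump
LOAD_FAST_LOAD_FAST t,a → push 63,-9
BINARY_OP - → 63 - -9 = 72
STORE_FAST t → t=72
LOAD_FAST_LOAD_FAST t,a → push 72,-9
BINARY_OP + → 72 + -9 = 63
STORE_FAST t → t=63
LOAD_FAST t → push 63
LOAD_CONST → push 9
BINARY_OP - → 63 - 9 = 54
STORE_FAST t → t=54
LOAD_FAST i → push 2
LOAD_CONST → push 1
BINARY_OP + → 2 + 1 = 3
STORE_FAST i → i=3
LOAD_FAST i → push 3
LOAD_CONST → push 3
COMPARE_OP bool(<) → 3 vs 3 = False
POP_JUMP_IF_FALSE → pop False; jump
LOAD_FAST t → push 54
RETURN_VALUE → return 54.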